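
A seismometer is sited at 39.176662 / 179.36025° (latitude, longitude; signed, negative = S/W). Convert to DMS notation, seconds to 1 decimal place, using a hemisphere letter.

39°10′36.0″ N, 179°21′36.9″ E

φ: 0.176662° → 10.59972′; 0.59972 × 60 = 35.983″
λ: 0.360250 × 60 = 21.61500′ → 21′, remainder × 60 = 36.900″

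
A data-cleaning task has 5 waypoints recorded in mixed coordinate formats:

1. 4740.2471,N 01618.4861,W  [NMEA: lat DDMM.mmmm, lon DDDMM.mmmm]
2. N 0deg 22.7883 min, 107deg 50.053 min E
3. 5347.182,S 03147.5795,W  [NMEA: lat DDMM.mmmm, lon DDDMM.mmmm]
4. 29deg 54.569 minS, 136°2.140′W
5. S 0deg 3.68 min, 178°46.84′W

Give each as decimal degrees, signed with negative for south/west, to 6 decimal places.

Point 1:
  Lat: split at 2 digits → 47° and 40.2471′; 47 + 40.2471/60 = 47.6707850
  N → positive
  Lon: degrees = first 3 digits = 16, minutes = 18.4861; 16 + 18.4861/60 = 16.3081017
  W → negative
Point 2:
  Lat: 22.7883′ = 0.379805°; total 0.3798050
  N → positive
  Lon: 107 + 50.053/60 = 107.8342167
  E ⇒ keep positive
Point 3:
  Lat: split at 2 digits → 53° and 47.182′; 53 + 47.182/60 = 53.7863667
  S → negative
  Longitude: split at 3 digits → 031° and 47.5795′; 31 + 47.5795/60 = 31.7929917
  W ⇒ negate
Point 4:
  Lat: 54.569′ = 0.909483°; total 29.9094833
  hemisphere S, so the sign is −
  Longitude: 2.14′ = 0.035667°; total 136.0356667
  W → negative
Point 5:
  Lat: 3.68′ = 0.061333°; total 0.0613333
  hemisphere S, so the sign is −
  Longitude: 46.84′ = 0.780667°; total 178.7806667
  W → negative

1. 47.670785, -16.308102
2. 0.379805, 107.834217
3. -53.786367, -31.792992
4. -29.909483, -136.035667
5. -0.061333, -178.780667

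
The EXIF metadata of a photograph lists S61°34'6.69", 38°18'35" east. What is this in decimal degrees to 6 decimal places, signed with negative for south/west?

φ: 61° + 34/60 + 6.69/3600 = 61 + 0.566667 + 0.001858 = 61.5685250
hemisphere S, so the sign is −
λ: 38° + 18/60 + 35/3600 = 38 + 0.300000 + 0.009722 = 38.3097222
E ⇒ keep positive

-61.568525, 38.309722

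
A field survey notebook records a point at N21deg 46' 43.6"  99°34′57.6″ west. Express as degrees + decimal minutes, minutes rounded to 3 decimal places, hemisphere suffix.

Latitude: 46 + 43.6/60 = 46.72667′
Longitude: 34 + 57.6/60 = 34.96000′

21° 46.727′ N, 99° 34.960′ W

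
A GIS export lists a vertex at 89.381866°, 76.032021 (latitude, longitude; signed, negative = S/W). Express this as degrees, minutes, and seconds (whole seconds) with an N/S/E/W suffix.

89°22′55″ N, 76°01′55″ E

Latitude: 0.381866 × 60 = 22.91196′ → 22′, remainder × 60 = 54.72″
Lon: 0.032021 × 60 = 1.92126′ → 1′, remainder × 60 = 55.28″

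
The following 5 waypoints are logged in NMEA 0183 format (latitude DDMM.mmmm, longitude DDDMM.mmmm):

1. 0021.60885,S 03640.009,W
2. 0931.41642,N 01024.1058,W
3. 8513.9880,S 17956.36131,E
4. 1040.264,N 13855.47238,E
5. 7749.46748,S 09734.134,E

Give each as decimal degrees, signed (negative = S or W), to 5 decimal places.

1. -0.36015, -36.66682
2. 9.52361, -10.40176
3. -85.23313, 179.93936
4. 10.67107, 138.92454
5. -77.82446, 97.56890

Point 1:
  Lat: split at 2 digits → 00° and 21.60885′; 0 + 21.60885/60 = 0.360148
  hemisphere S, so the sign is −
  Longitude: split at 3 digits → 036° and 40.009′; 36 + 40.009/60 = 36.666817
  W → negative
Point 2:
  φ: degrees = first 2 digits = 9, minutes = 31.41642; 9 + 31.41642/60 = 9.523607
  N → positive
  λ: degrees = first 3 digits = 10, minutes = 24.1058; 10 + 24.1058/60 = 10.401763
  W → negative
Point 3:
  φ: split at 2 digits → 85° and 13.988′; 85 + 13.988/60 = 85.233133
  S → negative
  Longitude: degrees = first 3 digits = 179, minutes = 56.36131; 179 + 56.36131/60 = 179.939355
  E ⇒ keep positive
Point 4:
  φ: split at 2 digits → 10° and 40.264′; 10 + 40.264/60 = 10.671067
  N → positive
  λ: degrees = first 3 digits = 138, minutes = 55.47238; 138 + 55.47238/60 = 138.924540
  E ⇒ keep positive
Point 5:
  Latitude: degrees = first 2 digits = 77, minutes = 49.46748; 77 + 49.46748/60 = 77.824458
  S ⇒ negate
  Longitude: split at 3 digits → 097° and 34.134′; 97 + 34.134/60 = 97.568900
  E → positive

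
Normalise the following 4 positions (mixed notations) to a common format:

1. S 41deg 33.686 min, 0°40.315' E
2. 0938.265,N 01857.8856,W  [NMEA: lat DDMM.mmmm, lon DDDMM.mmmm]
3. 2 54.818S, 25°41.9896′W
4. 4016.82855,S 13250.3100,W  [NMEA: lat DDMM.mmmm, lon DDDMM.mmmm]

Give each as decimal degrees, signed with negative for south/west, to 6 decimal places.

1. -41.561433, 0.671917
2. 9.637750, -18.964760
3. -2.913633, -25.699827
4. -40.280476, -132.838500

Point 1:
  φ: 33.686′ = 0.561433°; total 41.5614333
  S ⇒ negate
  λ: 0 + 40.315/60 = 0.6719167
  E ⇒ keep positive
Point 2:
  Lat: degrees = first 2 digits = 9, minutes = 38.265; 9 + 38.265/60 = 9.6377500
  N ⇒ keep positive
  Lon: degrees = first 3 digits = 18, minutes = 57.8856; 18 + 57.8856/60 = 18.9647600
  hemisphere W, so the sign is −
Point 3:
  Latitude: 54.818′ = 0.913633°; total 2.9136333
  S → negative
  Lon: 25 + 41.9896/60 = 25.6998267
  W ⇒ negate
Point 4:
  Lat: degrees = first 2 digits = 40, minutes = 16.82855; 40 + 16.82855/60 = 40.2804758
  S ⇒ negate
  Longitude: degrees = first 3 digits = 132, minutes = 50.31; 132 + 50.31/60 = 132.8385000
  W ⇒ negate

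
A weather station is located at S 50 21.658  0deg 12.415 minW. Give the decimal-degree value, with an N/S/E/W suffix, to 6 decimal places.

50.360967° S, 0.206917° W

Latitude: 50 + 21.658/60 = 50.3609667
Lon: 0 + 12.415/60 = 0.2069167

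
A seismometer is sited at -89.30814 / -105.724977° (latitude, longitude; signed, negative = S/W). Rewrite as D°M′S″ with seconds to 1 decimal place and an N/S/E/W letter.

Latitude is negative → S; |value| = 89.308140
Lat: 0.308140 × 60 = 18.48840′ → 18′, remainder × 60 = 29.304″
Longitude is negative → W; |value| = 105.724977
Lon: 0.724977° → 43.49862′; 0.49862 × 60 = 29.917″

89°18′29.3″ S, 105°43′29.9″ W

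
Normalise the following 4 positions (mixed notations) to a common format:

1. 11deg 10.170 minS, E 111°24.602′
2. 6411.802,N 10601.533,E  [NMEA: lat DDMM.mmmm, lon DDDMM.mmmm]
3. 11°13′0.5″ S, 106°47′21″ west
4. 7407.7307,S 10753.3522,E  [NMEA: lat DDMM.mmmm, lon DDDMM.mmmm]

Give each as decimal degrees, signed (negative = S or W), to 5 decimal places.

Point 1:
  Lat: 10.17′ = 0.169500°; total 11.169500
  S ⇒ negate
  λ: 111 + 24.602/60 = 111.410033
  E → positive
Point 2:
  Lat: degrees = first 2 digits = 64, minutes = 11.802; 64 + 11.802/60 = 64.196700
  N ⇒ keep positive
  Lon: degrees = first 3 digits = 106, minutes = 1.533; 106 + 1.533/60 = 106.025550
  E → positive
Point 3:
  φ: 13′ + 0.5″ = 13.00833′; 11 + 13.00833/60 = 11.216806
  hemisphere S, so the sign is −
  Longitude: 47′ + 21″ = 47.35000′; 106 + 47.35000/60 = 106.789167
  W ⇒ negate
Point 4:
  Latitude: split at 2 digits → 74° and 7.7307′; 74 + 7.7307/60 = 74.128845
  S → negative
  λ: split at 3 digits → 107° and 53.3522′; 107 + 53.3522/60 = 107.889203
  E ⇒ keep positive

1. -11.16950, 111.41003
2. 64.19670, 106.02555
3. -11.21681, -106.78917
4. -74.12885, 107.88920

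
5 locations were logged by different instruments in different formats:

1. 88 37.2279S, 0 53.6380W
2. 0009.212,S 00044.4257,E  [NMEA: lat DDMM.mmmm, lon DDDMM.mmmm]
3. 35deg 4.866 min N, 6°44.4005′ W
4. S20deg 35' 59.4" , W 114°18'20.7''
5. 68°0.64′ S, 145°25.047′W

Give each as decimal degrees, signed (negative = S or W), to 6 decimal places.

1. -88.620465, -0.893967
2. -0.153533, 0.740428
3. 35.081100, -6.740008
4. -20.599833, -114.305750
5. -68.010667, -145.417450

Point 1:
  Lat: 37.2279′ = 0.620465°; total 88.6204650
  hemisphere S, so the sign is −
  λ: 0 + 53.638/60 = 0.8939667
  hemisphere W, so the sign is −
Point 2:
  φ: degrees = first 2 digits = 0, minutes = 9.212; 0 + 9.212/60 = 0.1535333
  S → negative
  Lon: split at 3 digits → 000° and 44.4257′; 0 + 44.4257/60 = 0.7404283
  E → positive
Point 3:
  Lat: 35 + 4.866/60 = 35.0811000
  N ⇒ keep positive
  Lon: 6 + 44.4005/60 = 6.7400083
  W ⇒ negate
Point 4:
  Latitude: 20 + 35/60 + 59.4/3600 = 20.5998333
  S → negative
  Lon: 18′ + 20.7″ = 18.34500′; 114 + 18.34500/60 = 114.3057500
  hemisphere W, so the sign is −
Point 5:
  Latitude: 68 + 0.64/60 = 68.0106667
  S → negative
  λ: 25.047′ = 0.417450°; total 145.4174500
  hemisphere W, so the sign is −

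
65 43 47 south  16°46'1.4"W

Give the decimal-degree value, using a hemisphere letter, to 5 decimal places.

65.72972° S, 16.76706° W

Latitude: 65 + 43/60 + 47/3600 = 65.729722
Longitude: 16 + 46/60 + 1.4/3600 = 16.767056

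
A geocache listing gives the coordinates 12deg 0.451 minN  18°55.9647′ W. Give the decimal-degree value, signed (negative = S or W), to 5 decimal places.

φ: 12 + 0.451/60 = 12.007517
N ⇒ keep positive
Lon: 18 + 55.9647/60 = 18.932745
W → negative

12.00752, -18.93275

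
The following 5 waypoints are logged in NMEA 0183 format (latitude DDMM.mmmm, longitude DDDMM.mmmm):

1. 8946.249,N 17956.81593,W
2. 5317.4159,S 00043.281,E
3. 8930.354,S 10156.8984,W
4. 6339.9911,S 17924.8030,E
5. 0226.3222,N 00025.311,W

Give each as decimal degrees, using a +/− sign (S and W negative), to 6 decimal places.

1. 89.770817, -179.946932
2. -53.290265, 0.721350
3. -89.505900, -101.948307
4. -63.666518, 179.413383
5. 2.438703, -0.421850

Point 1:
  Latitude: degrees = first 2 digits = 89, minutes = 46.249; 89 + 46.249/60 = 89.7708167
  N ⇒ keep positive
  λ: degrees = first 3 digits = 179, minutes = 56.81593; 179 + 56.81593/60 = 179.9469322
  W ⇒ negate
Point 2:
  Lat: split at 2 digits → 53° and 17.4159′; 53 + 17.4159/60 = 53.2902650
  S → negative
  Longitude: split at 3 digits → 000° and 43.281′; 0 + 43.281/60 = 0.7213500
  E → positive
Point 3:
  Lat: split at 2 digits → 89° and 30.354′; 89 + 30.354/60 = 89.5059000
  hemisphere S, so the sign is −
  Longitude: split at 3 digits → 101° and 56.8984′; 101 + 56.8984/60 = 101.9483067
  W ⇒ negate
Point 4:
  Latitude: split at 2 digits → 63° and 39.9911′; 63 + 39.9911/60 = 63.6665183
  hemisphere S, so the sign is −
  Longitude: degrees = first 3 digits = 179, minutes = 24.803; 179 + 24.803/60 = 179.4133833
  E → positive
Point 5:
  φ: degrees = first 2 digits = 2, minutes = 26.3222; 2 + 26.3222/60 = 2.4387033
  N ⇒ keep positive
  λ: split at 3 digits → 000° and 25.311′; 0 + 25.311/60 = 0.4218500
  hemisphere W, so the sign is −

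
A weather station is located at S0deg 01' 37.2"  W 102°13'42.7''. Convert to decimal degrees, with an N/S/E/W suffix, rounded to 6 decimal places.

Lat: 1′ + 37.2″ = 1.62000′; 0 + 1.62000/60 = 0.0270000
Lon: 13′ + 42.7″ = 13.71167′; 102 + 13.71167/60 = 102.2285278

0.027000° S, 102.228528° W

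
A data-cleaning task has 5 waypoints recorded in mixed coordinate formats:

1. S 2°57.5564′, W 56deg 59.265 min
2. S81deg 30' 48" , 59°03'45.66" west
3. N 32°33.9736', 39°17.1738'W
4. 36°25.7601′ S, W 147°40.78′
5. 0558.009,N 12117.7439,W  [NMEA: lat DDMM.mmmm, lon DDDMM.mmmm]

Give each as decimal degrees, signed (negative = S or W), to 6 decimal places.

1. -2.959273, -56.987750
2. -81.513333, -59.062683
3. 32.566227, -39.286230
4. -36.429335, -147.679667
5. 5.966817, -121.295732

Point 1:
  Lat: 2 + 57.5564/60 = 2.9592733
  hemisphere S, so the sign is −
  Longitude: 56 + 59.265/60 = 56.9877500
  hemisphere W, so the sign is −
Point 2:
  Latitude: 81 + 30/60 + 48/3600 = 81.5133333
  S → negative
  λ: 59° + 3/60 + 45.66/3600 = 59 + 0.050000 + 0.012683 = 59.0626833
  W → negative
Point 3:
  Latitude: 33.9736′ = 0.566227°; total 32.5662267
  N ⇒ keep positive
  λ: 17.1738′ = 0.286230°; total 39.2862300
  W → negative
Point 4:
  Lat: 25.7601′ = 0.429335°; total 36.4293350
  S → negative
  λ: 40.78′ = 0.679667°; total 147.6796667
  W → negative
Point 5:
  Lat: degrees = first 2 digits = 5, minutes = 58.009; 5 + 58.009/60 = 5.9668167
  N ⇒ keep positive
  Longitude: split at 3 digits → 121° and 17.7439′; 121 + 17.7439/60 = 121.2957317
  W ⇒ negate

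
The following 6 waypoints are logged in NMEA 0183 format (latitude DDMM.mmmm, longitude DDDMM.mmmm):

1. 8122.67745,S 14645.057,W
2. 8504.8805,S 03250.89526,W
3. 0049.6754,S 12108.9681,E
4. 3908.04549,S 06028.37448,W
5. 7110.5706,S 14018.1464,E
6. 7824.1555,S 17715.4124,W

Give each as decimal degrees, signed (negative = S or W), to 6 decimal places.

1. -81.377958, -146.750950
2. -85.081342, -32.848254
3. -0.827923, 121.149468
4. -39.134092, -60.472908
5. -71.176177, 140.302440
6. -78.402592, -177.256873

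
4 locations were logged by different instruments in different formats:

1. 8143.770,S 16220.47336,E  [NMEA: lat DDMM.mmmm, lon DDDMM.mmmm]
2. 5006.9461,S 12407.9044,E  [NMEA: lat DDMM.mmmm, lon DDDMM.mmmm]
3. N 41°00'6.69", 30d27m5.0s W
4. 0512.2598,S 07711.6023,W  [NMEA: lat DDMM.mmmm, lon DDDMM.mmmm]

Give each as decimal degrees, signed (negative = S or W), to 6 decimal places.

Point 1:
  Lat: degrees = first 2 digits = 81, minutes = 43.77; 81 + 43.77/60 = 81.7295000
  S → negative
  Longitude: split at 3 digits → 162° and 20.47336′; 162 + 20.47336/60 = 162.3412227
  E ⇒ keep positive
Point 2:
  φ: split at 2 digits → 50° and 6.9461′; 50 + 6.9461/60 = 50.1157683
  hemisphere S, so the sign is −
  λ: split at 3 digits → 124° and 7.9044′; 124 + 7.9044/60 = 124.1317400
  E → positive
Point 3:
  Lat: 41 + 0/60 + 6.69/3600 = 41.0018583
  N → positive
  λ: 30° + 27/60 + 5/3600 = 30 + 0.450000 + 0.001389 = 30.4513889
  W ⇒ negate
Point 4:
  Latitude: degrees = first 2 digits = 5, minutes = 12.2598; 5 + 12.2598/60 = 5.2043300
  S → negative
  Longitude: degrees = first 3 digits = 77, minutes = 11.6023; 77 + 11.6023/60 = 77.1933717
  W ⇒ negate

1. -81.729500, 162.341223
2. -50.115768, 124.131740
3. 41.001858, -30.451389
4. -5.204330, -77.193372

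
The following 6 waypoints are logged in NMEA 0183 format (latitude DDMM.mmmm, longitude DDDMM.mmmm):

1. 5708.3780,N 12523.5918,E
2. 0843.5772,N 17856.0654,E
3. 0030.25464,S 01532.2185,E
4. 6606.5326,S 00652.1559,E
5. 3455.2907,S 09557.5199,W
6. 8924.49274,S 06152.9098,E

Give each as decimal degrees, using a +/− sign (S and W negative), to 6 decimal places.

1. 57.139633, 125.393197
2. 8.726287, 178.934423
3. -0.504244, 15.536975
4. -66.108877, 6.869265
5. -34.921512, -95.958665
6. -89.408212, 61.881830

Point 1:
  Latitude: degrees = first 2 digits = 57, minutes = 8.378; 57 + 8.378/60 = 57.1396333
  N ⇒ keep positive
  Lon: degrees = first 3 digits = 125, minutes = 23.5918; 125 + 23.5918/60 = 125.3931967
  E ⇒ keep positive
Point 2:
  φ: split at 2 digits → 08° and 43.5772′; 8 + 43.5772/60 = 8.7262867
  N → positive
  λ: split at 3 digits → 178° and 56.0654′; 178 + 56.0654/60 = 178.9344233
  E ⇒ keep positive
Point 3:
  φ: degrees = first 2 digits = 0, minutes = 30.25464; 0 + 30.25464/60 = 0.5042440
  S ⇒ negate
  Longitude: split at 3 digits → 015° and 32.2185′; 15 + 32.2185/60 = 15.5369750
  E → positive
Point 4:
  Latitude: split at 2 digits → 66° and 6.5326′; 66 + 6.5326/60 = 66.1088767
  hemisphere S, so the sign is −
  Longitude: degrees = first 3 digits = 6, minutes = 52.1559; 6 + 52.1559/60 = 6.8692650
  E ⇒ keep positive
Point 5:
  Latitude: split at 2 digits → 34° and 55.2907′; 34 + 55.2907/60 = 34.9215117
  S ⇒ negate
  Lon: degrees = first 3 digits = 95, minutes = 57.5199; 95 + 57.5199/60 = 95.9586650
  W → negative
Point 6:
  Lat: degrees = first 2 digits = 89, minutes = 24.49274; 89 + 24.49274/60 = 89.4082123
  S ⇒ negate
  Lon: degrees = first 3 digits = 61, minutes = 52.9098; 61 + 52.9098/60 = 61.8818300
  E ⇒ keep positive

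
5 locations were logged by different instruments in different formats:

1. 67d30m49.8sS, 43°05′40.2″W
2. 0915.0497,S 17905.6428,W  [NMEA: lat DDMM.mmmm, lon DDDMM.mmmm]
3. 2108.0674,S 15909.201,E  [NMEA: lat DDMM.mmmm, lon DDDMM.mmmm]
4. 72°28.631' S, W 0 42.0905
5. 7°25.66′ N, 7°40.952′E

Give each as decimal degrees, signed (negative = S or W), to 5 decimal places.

1. -67.51383, -43.09450
2. -9.25083, -179.09405
3. -21.13446, 159.15335
4. -72.47718, -0.70151
5. 7.42767, 7.68253

Point 1:
  Lat: 67 + 30/60 + 49.8/3600 = 67.513833
  S → negative
  Lon: 43 + 5/60 + 40.2/3600 = 43.094500
  W → negative
Point 2:
  Lat: degrees = first 2 digits = 9, minutes = 15.0497; 9 + 15.0497/60 = 9.250828
  S → negative
  λ: split at 3 digits → 179° and 5.6428′; 179 + 5.6428/60 = 179.094047
  W → negative
Point 3:
  φ: split at 2 digits → 21° and 8.0674′; 21 + 8.0674/60 = 21.134457
  hemisphere S, so the sign is −
  Lon: degrees = first 3 digits = 159, minutes = 9.201; 159 + 9.201/60 = 159.153350
  E → positive
Point 4:
  Lat: 72 + 28.631/60 = 72.477183
  S ⇒ negate
  Lon: 42.0905′ = 0.701508°; total 0.701508
  hemisphere W, so the sign is −
Point 5:
  Latitude: 25.66′ = 0.427667°; total 7.427667
  N → positive
  λ: 7 + 40.952/60 = 7.682533
  E ⇒ keep positive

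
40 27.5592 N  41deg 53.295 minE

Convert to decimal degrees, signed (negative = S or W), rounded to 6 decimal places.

Lat: 40 + 27.5592/60 = 40.4593200
N → positive
λ: 41 + 53.295/60 = 41.8882500
E ⇒ keep positive

40.459320, 41.888250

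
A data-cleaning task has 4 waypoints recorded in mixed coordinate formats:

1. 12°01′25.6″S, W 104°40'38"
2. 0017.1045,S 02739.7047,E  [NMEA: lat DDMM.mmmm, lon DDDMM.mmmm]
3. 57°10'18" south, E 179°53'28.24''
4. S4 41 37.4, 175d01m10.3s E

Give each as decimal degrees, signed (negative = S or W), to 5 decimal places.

1. -12.02378, -104.67722
2. -0.28508, 27.66175
3. -57.17167, 179.89118
4. -4.69372, 175.01953

Point 1:
  Lat: 12° + 1/60 + 25.6/3600 = 12 + 0.016667 + 0.007111 = 12.023778
  S → negative
  Lon: 104 + 40/60 + 38/3600 = 104.677222
  W ⇒ negate
Point 2:
  φ: degrees = first 2 digits = 0, minutes = 17.1045; 0 + 17.1045/60 = 0.285075
  S → negative
  λ: split at 3 digits → 027° and 39.7047′; 27 + 39.7047/60 = 27.661745
  E → positive
Point 3:
  Lat: 10′ + 18″ = 10.30000′; 57 + 10.30000/60 = 57.171667
  S ⇒ negate
  Lon: 179° + 53/60 + 28.24/3600 = 179 + 0.883333 + 0.007844 = 179.891178
  E → positive
Point 4:
  Latitude: 4 + 41/60 + 37.4/3600 = 4.693722
  S ⇒ negate
  Lon: 175° + 1/60 + 10.3/3600 = 175 + 0.016667 + 0.002861 = 175.019528
  E → positive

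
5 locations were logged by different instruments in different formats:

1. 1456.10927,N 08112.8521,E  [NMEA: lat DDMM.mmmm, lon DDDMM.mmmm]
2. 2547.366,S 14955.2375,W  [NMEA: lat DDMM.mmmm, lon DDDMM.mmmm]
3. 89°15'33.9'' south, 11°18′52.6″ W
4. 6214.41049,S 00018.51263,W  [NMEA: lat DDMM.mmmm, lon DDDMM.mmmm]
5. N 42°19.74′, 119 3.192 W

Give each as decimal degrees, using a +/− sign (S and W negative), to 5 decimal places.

Point 1:
  Latitude: degrees = first 2 digits = 14, minutes = 56.10927; 14 + 56.10927/60 = 14.935155
  N → positive
  Lon: degrees = first 3 digits = 81, minutes = 12.8521; 81 + 12.8521/60 = 81.214202
  E ⇒ keep positive
Point 2:
  Latitude: split at 2 digits → 25° and 47.366′; 25 + 47.366/60 = 25.789433
  hemisphere S, so the sign is −
  λ: split at 3 digits → 149° and 55.2375′; 149 + 55.2375/60 = 149.920625
  hemisphere W, so the sign is −
Point 3:
  φ: 89° + 15/60 + 33.9/3600 = 89 + 0.250000 + 0.009417 = 89.259417
  S → negative
  Lon: 11 + 18/60 + 52.6/3600 = 11.314611
  W → negative
Point 4:
  Lat: degrees = first 2 digits = 62, minutes = 14.41049; 62 + 14.41049/60 = 62.240175
  S ⇒ negate
  Lon: degrees = first 3 digits = 0, minutes = 18.51263; 0 + 18.51263/60 = 0.308544
  W ⇒ negate
Point 5:
  Lat: 42 + 19.74/60 = 42.329000
  N → positive
  Longitude: 3.192′ = 0.053200°; total 119.053200
  hemisphere W, so the sign is −

1. 14.93515, 81.21420
2. -25.78943, -149.92063
3. -89.25942, -11.31461
4. -62.24017, -0.30854
5. 42.32900, -119.05320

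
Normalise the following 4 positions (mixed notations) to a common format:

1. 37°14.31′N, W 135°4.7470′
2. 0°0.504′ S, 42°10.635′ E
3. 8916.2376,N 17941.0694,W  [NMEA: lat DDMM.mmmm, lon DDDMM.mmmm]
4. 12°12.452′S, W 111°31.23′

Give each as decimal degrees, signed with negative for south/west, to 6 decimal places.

1. 37.238500, -135.079117
2. -0.008400, 42.177250
3. 89.270627, -179.684490
4. -12.207533, -111.520500

Point 1:
  Latitude: 14.31′ = 0.238500°; total 37.2385000
  N ⇒ keep positive
  Longitude: 4.747′ = 0.079117°; total 135.0791167
  hemisphere W, so the sign is −
Point 2:
  Lat: 0 + 0.504/60 = 0.0084000
  S ⇒ negate
  λ: 42 + 10.635/60 = 42.1772500
  E → positive
Point 3:
  φ: degrees = first 2 digits = 89, minutes = 16.2376; 89 + 16.2376/60 = 89.2706267
  N → positive
  Lon: split at 3 digits → 179° and 41.0694′; 179 + 41.0694/60 = 179.6844900
  W → negative
Point 4:
  Latitude: 12 + 12.452/60 = 12.2075333
  hemisphere S, so the sign is −
  λ: 31.23′ = 0.520500°; total 111.5205000
  W ⇒ negate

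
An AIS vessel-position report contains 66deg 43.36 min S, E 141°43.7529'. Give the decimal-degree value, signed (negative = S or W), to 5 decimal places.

φ: 66 + 43.36/60 = 66.722667
S ⇒ negate
Longitude: 141 + 43.7529/60 = 141.729215
E → positive

-66.72267, 141.72922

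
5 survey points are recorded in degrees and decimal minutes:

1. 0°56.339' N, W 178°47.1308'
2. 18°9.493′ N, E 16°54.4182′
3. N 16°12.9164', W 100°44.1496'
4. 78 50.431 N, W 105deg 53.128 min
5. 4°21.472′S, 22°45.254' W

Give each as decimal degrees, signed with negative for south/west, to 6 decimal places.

Point 1:
  φ: 56.339′ = 0.938983°; total 0.9389833
  N ⇒ keep positive
  λ: 178 + 47.1308/60 = 178.7855133
  W → negative
Point 2:
  φ: 9.493′ = 0.158217°; total 18.1582167
  N → positive
  λ: 16 + 54.4182/60 = 16.9069700
  E ⇒ keep positive
Point 3:
  φ: 16 + 12.9164/60 = 16.2152733
  N → positive
  λ: 100 + 44.1496/60 = 100.7358267
  W → negative
Point 4:
  Latitude: 50.431′ = 0.840517°; total 78.8405167
  N ⇒ keep positive
  λ: 53.128′ = 0.885467°; total 105.8854667
  W ⇒ negate
Point 5:
  Lat: 4 + 21.472/60 = 4.3578667
  S → negative
  Longitude: 22 + 45.254/60 = 22.7542333
  W ⇒ negate

1. 0.938983, -178.785513
2. 18.158217, 16.906970
3. 16.215273, -100.735827
4. 78.840517, -105.885467
5. -4.357867, -22.754233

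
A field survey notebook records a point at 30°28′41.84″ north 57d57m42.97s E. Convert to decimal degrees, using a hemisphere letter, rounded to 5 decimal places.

Latitude: 30° + 28/60 + 41.84/3600 = 30 + 0.466667 + 0.011622 = 30.478289
Lon: 57° + 57/60 + 42.97/3600 = 57 + 0.950000 + 0.011936 = 57.961936

30.47829° N, 57.96194° E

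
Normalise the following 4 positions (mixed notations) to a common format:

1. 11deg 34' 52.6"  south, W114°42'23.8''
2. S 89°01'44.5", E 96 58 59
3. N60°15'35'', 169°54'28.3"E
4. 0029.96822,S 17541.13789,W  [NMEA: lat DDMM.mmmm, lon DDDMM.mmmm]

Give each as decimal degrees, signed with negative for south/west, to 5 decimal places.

1. -11.58128, -114.70661
2. -89.02903, 96.98306
3. 60.25972, 169.90786
4. -0.49947, -175.68563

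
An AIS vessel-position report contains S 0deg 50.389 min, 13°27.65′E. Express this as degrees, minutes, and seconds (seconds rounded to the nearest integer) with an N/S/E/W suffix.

0°50′23″ S, 13°27′39″ E

Lat: fractional minutes 0.38900 × 60 = 23.34″
λ: fractional minutes 0.65000 × 60 = 39.00″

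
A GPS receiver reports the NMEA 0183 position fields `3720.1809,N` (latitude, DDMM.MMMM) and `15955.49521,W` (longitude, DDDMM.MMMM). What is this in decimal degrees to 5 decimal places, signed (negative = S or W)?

37.33635, -159.92492

Lat: split at 2 digits → 37° and 20.1809′; 37 + 20.1809/60 = 37.336348
N → positive
Lon: degrees = first 3 digits = 159, minutes = 55.49521; 159 + 55.49521/60 = 159.924920
hemisphere W, so the sign is −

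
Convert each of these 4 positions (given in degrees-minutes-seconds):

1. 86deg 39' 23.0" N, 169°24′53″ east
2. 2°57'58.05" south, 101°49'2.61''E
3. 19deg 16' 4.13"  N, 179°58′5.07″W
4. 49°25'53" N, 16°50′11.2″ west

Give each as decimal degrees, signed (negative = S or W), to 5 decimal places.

1. 86.65639, 169.41472
2. -2.96613, 101.81739
3. 19.26781, -179.96808
4. 49.43139, -16.83644

Point 1:
  Latitude: 39′ + 23″ = 39.38333′; 86 + 39.38333/60 = 86.656389
  N ⇒ keep positive
  λ: 169° + 24/60 + 53/3600 = 169 + 0.400000 + 0.014722 = 169.414722
  E ⇒ keep positive
Point 2:
  Latitude: 2° + 57/60 + 58.05/3600 = 2 + 0.950000 + 0.016125 = 2.966125
  S ⇒ negate
  Longitude: 101 + 49/60 + 2.61/3600 = 101.817392
  E → positive
Point 3:
  Lat: 19° + 16/60 + 4.13/3600 = 19 + 0.266667 + 0.001147 = 19.267814
  N → positive
  Longitude: 179° + 58/60 + 5.07/3600 = 179 + 0.966667 + 0.001408 = 179.968075
  W → negative
Point 4:
  Lat: 49 + 25/60 + 53/3600 = 49.431389
  N → positive
  λ: 50′ + 11.2″ = 50.18667′; 16 + 50.18667/60 = 16.836444
  hemisphere W, so the sign is −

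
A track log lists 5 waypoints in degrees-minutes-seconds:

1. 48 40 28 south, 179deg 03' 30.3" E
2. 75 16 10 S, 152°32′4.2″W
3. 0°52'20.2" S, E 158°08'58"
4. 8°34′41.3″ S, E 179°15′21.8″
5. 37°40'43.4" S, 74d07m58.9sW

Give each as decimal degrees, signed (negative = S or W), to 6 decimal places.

1. -48.674444, 179.058417
2. -75.269444, -152.534500
3. -0.872278, 158.149444
4. -8.578139, 179.256056
5. -37.678722, -74.133028

Point 1:
  Latitude: 40′ + 28″ = 40.46667′; 48 + 40.46667/60 = 48.6744444
  hemisphere S, so the sign is −
  λ: 179° + 3/60 + 30.3/3600 = 179 + 0.050000 + 0.008417 = 179.0584167
  E ⇒ keep positive
Point 2:
  φ: 75 + 16/60 + 10/3600 = 75.2694444
  hemisphere S, so the sign is −
  Lon: 152° + 32/60 + 4.2/3600 = 152 + 0.533333 + 0.001167 = 152.5345000
  hemisphere W, so the sign is −
Point 3:
  Latitude: 0° + 52/60 + 20.2/3600 = 0 + 0.866667 + 0.005611 = 0.8722778
  hemisphere S, so the sign is −
  Lon: 158° + 8/60 + 58/3600 = 158 + 0.133333 + 0.016111 = 158.1494444
  E ⇒ keep positive
Point 4:
  φ: 8 + 34/60 + 41.3/3600 = 8.5781389
  S → negative
  Longitude: 179° + 15/60 + 21.8/3600 = 179 + 0.250000 + 0.006056 = 179.2560556
  E → positive
Point 5:
  φ: 37° + 40/60 + 43.4/3600 = 37 + 0.666667 + 0.012056 = 37.6787222
  S → negative
  Lon: 74° + 7/60 + 58.9/3600 = 74 + 0.116667 + 0.016361 = 74.1330278
  W ⇒ negate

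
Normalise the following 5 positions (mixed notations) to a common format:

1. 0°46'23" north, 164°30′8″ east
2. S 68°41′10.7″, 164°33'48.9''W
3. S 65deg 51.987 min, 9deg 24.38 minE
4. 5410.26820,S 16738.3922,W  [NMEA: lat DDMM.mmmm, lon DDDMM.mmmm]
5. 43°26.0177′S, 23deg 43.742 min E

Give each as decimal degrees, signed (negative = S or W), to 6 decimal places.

Point 1:
  Latitude: 0° + 46/60 + 23/3600 = 0 + 0.766667 + 0.006389 = 0.7730556
  N → positive
  Lon: 164° + 30/60 + 8/3600 = 164 + 0.500000 + 0.002222 = 164.5022222
  E ⇒ keep positive
Point 2:
  Latitude: 41′ + 10.7″ = 41.17833′; 68 + 41.17833/60 = 68.6863056
  S → negative
  Lon: 164° + 33/60 + 48.9/3600 = 164 + 0.550000 + 0.013583 = 164.5635833
  W → negative
Point 3:
  Latitude: 51.987′ = 0.866450°; total 65.8664500
  hemisphere S, so the sign is −
  λ: 9 + 24.38/60 = 9.4063333
  E ⇒ keep positive
Point 4:
  φ: split at 2 digits → 54° and 10.2682′; 54 + 10.2682/60 = 54.1711367
  S → negative
  Longitude: degrees = first 3 digits = 167, minutes = 38.3922; 167 + 38.3922/60 = 167.6398700
  W → negative
Point 5:
  φ: 43 + 26.0177/60 = 43.4336283
  S → negative
  λ: 23 + 43.742/60 = 23.7290333
  E → positive

1. 0.773056, 164.502222
2. -68.686306, -164.563583
3. -65.866450, 9.406333
4. -54.171137, -167.639870
5. -43.433628, 23.729033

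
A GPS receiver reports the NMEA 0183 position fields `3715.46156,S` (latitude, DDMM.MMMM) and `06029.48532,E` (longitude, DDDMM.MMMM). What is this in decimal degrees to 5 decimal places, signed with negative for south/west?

-37.25769, 60.49142

φ: degrees = first 2 digits = 37, minutes = 15.46156; 37 + 15.46156/60 = 37.257693
S → negative
Longitude: split at 3 digits → 060° and 29.48532′; 60 + 29.48532/60 = 60.491422
E ⇒ keep positive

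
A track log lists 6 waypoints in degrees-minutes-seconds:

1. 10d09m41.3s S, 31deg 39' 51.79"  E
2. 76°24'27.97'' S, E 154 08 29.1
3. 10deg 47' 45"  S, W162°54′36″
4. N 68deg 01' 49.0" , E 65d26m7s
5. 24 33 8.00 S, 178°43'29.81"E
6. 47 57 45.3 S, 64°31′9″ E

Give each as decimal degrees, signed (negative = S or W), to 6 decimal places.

1. -10.161472, 31.664386
2. -76.407769, 154.141417
3. -10.795833, -162.910000
4. 68.030278, 65.435278
5. -24.552222, 178.724947
6. -47.962583, 64.519167

Point 1:
  φ: 10 + 9/60 + 41.3/3600 = 10.1614722
  S → negative
  Lon: 31 + 39/60 + 51.79/3600 = 31.6643861
  E ⇒ keep positive
Point 2:
  φ: 76° + 24/60 + 27.97/3600 = 76 + 0.400000 + 0.007769 = 76.4077694
  hemisphere S, so the sign is −
  Lon: 154 + 8/60 + 29.1/3600 = 154.1414167
  E → positive
Point 3:
  φ: 10° + 47/60 + 45/3600 = 10 + 0.783333 + 0.012500 = 10.7958333
  S ⇒ negate
  λ: 162 + 54/60 + 36/3600 = 162.9100000
  W → negative
Point 4:
  Latitude: 68° + 1/60 + 49/3600 = 68 + 0.016667 + 0.013611 = 68.0302778
  N ⇒ keep positive
  Lon: 65° + 26/60 + 7/3600 = 65 + 0.433333 + 0.001944 = 65.4352778
  E → positive
Point 5:
  Latitude: 24° + 33/60 + 8/3600 = 24 + 0.550000 + 0.002222 = 24.5522222
  S ⇒ negate
  λ: 43′ + 29.81″ = 43.49683′; 178 + 43.49683/60 = 178.7249472
  E → positive
Point 6:
  φ: 47 + 57/60 + 45.3/3600 = 47.9625833
  S → negative
  Lon: 64 + 31/60 + 9/3600 = 64.5191667
  E → positive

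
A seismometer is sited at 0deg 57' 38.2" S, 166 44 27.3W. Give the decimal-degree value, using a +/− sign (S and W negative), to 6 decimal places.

-0.960611, -166.740917

φ: 0 + 57/60 + 38.2/3600 = 0.9606111
S → negative
Longitude: 44′ + 27.3″ = 44.45500′; 166 + 44.45500/60 = 166.7409167
hemisphere W, so the sign is −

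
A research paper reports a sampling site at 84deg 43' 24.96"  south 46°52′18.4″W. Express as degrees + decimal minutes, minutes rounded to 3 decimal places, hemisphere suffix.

Lat: 43 + 24.96/60 = 43.41600′
Lon: seconds/60 = 0.30667; minutes = 52 + 0.30667 = 52.30667

84° 43.416′ S, 46° 52.307′ W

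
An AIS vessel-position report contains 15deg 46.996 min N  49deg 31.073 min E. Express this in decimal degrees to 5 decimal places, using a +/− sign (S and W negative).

Lat: 46.996′ = 0.783267°; total 15.783267
N ⇒ keep positive
Lon: 49 + 31.073/60 = 49.517883
E → positive

15.78327, 49.51788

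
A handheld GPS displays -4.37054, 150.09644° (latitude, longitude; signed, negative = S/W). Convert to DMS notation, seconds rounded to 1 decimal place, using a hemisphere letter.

4°22′13.9″ S, 150°05′47.2″ E

Latitude is negative → S; |value| = 4.370540
φ: 0.370540° → 22.23240′; 0.23240 × 60 = 13.944″
Longitude: whole degrees 150; 5.78640′ → 5′ and 47.184″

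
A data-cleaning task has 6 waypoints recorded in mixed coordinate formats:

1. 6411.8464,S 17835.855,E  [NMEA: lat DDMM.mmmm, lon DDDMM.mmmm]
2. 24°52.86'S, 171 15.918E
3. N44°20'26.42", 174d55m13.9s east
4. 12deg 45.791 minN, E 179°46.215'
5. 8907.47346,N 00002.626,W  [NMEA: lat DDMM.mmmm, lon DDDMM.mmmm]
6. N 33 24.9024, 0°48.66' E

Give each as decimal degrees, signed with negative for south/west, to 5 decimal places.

1. -64.19744, 178.59758
2. -24.88100, 171.26530
3. 44.34067, 174.92053
4. 12.76318, 179.77025
5. 89.12456, -0.04377
6. 33.41504, 0.81100

Point 1:
  Latitude: degrees = first 2 digits = 64, minutes = 11.8464; 64 + 11.8464/60 = 64.197440
  hemisphere S, so the sign is −
  Lon: degrees = first 3 digits = 178, minutes = 35.855; 178 + 35.855/60 = 178.597583
  E ⇒ keep positive
Point 2:
  Latitude: 24 + 52.86/60 = 24.881000
  S → negative
  Lon: 15.918′ = 0.265300°; total 171.265300
  E ⇒ keep positive
Point 3:
  φ: 44° + 20/60 + 26.42/3600 = 44 + 0.333333 + 0.007339 = 44.340672
  N → positive
  Longitude: 174 + 55/60 + 13.9/3600 = 174.920528
  E → positive
Point 4:
  φ: 12 + 45.791/60 = 12.763183
  N → positive
  Longitude: 46.215′ = 0.770250°; total 179.770250
  E ⇒ keep positive
Point 5:
  Lat: split at 2 digits → 89° and 7.47346′; 89 + 7.47346/60 = 89.124558
  N → positive
  Lon: degrees = first 3 digits = 0, minutes = 2.626; 0 + 2.626/60 = 0.043767
  W → negative
Point 6:
  Lat: 33 + 24.9024/60 = 33.415040
  N → positive
  Lon: 0 + 48.66/60 = 0.811000
  E → positive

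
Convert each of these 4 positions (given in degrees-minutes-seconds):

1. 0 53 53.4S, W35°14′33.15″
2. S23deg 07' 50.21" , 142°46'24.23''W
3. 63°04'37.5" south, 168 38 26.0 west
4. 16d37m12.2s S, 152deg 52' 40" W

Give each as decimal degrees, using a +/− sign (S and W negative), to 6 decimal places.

1. -0.898167, -35.242542
2. -23.130614, -142.773397
3. -63.077083, -168.640556
4. -16.620056, -152.877778

Point 1:
  Latitude: 0 + 53/60 + 53.4/3600 = 0.8981667
  hemisphere S, so the sign is −
  Lon: 14′ + 33.15″ = 14.55250′; 35 + 14.55250/60 = 35.2425417
  hemisphere W, so the sign is −
Point 2:
  Lat: 23° + 7/60 + 50.21/3600 = 23 + 0.116667 + 0.013947 = 23.1306139
  S ⇒ negate
  λ: 142 + 46/60 + 24.23/3600 = 142.7733972
  hemisphere W, so the sign is −
Point 3:
  Latitude: 4′ + 37.5″ = 4.62500′; 63 + 4.62500/60 = 63.0770833
  S → negative
  Lon: 38′ + 26″ = 38.43333′; 168 + 38.43333/60 = 168.6405556
  W ⇒ negate
Point 4:
  Latitude: 16° + 37/60 + 12.2/3600 = 16 + 0.616667 + 0.003389 = 16.6200556
  hemisphere S, so the sign is −
  Longitude: 152° + 52/60 + 40/3600 = 152 + 0.866667 + 0.011111 = 152.8777778
  W ⇒ negate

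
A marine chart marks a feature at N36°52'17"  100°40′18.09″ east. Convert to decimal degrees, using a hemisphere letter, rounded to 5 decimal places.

36.87139° N, 100.67169° E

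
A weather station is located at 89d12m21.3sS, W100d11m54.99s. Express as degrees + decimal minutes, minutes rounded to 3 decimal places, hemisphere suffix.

Lat: 12 + 21.3/60 = 12.35500′
λ: 11 + 54.99/60 = 11.91650′

89° 12.355′ S, 100° 11.917′ W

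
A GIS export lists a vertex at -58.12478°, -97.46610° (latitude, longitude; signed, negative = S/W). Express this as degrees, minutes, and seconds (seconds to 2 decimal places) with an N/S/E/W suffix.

58°07′29.21″ S, 97°27′57.96″ W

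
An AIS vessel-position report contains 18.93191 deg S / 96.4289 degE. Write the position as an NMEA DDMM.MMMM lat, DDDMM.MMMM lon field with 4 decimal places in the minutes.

1855.9146,S / 09625.7340,E

Latitude: minutes = (18.931910 − 18) × 60 = 55.914600
Lon: 96° + 0.428900 × 60 = 96° 25.734000′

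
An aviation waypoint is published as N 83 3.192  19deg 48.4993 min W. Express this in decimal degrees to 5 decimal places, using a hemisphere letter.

83.05320° N, 19.80832° W

φ: 3.192′ = 0.053200°; total 83.053200
Longitude: 19 + 48.4993/60 = 19.808322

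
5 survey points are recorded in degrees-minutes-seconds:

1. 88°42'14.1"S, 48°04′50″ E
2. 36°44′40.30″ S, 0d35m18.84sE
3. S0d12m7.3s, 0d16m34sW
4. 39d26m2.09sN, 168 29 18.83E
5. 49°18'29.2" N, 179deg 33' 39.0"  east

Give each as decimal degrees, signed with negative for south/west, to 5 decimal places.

1. -88.70392, 48.08056
2. -36.74453, 0.58857
3. -0.20203, -0.27611
4. 39.43391, 168.48856
5. 49.30811, 179.56083

Point 1:
  Lat: 88 + 42/60 + 14.1/3600 = 88.703917
  S ⇒ negate
  Lon: 48° + 4/60 + 50/3600 = 48 + 0.066667 + 0.013889 = 48.080556
  E → positive
Point 2:
  φ: 44′ + 40.3″ = 44.67167′; 36 + 44.67167/60 = 36.744528
  hemisphere S, so the sign is −
  Longitude: 0 + 35/60 + 18.84/3600 = 0.588567
  E ⇒ keep positive
Point 3:
  Lat: 12′ + 7.3″ = 12.12167′; 0 + 12.12167/60 = 0.202028
  S ⇒ negate
  λ: 0° + 16/60 + 34/3600 = 0 + 0.266667 + 0.009444 = 0.276111
  hemisphere W, so the sign is −
Point 4:
  Lat: 26′ + 2.09″ = 26.03483′; 39 + 26.03483/60 = 39.433914
  N ⇒ keep positive
  λ: 29′ + 18.83″ = 29.31383′; 168 + 29.31383/60 = 168.488564
  E → positive
Point 5:
  Lat: 18′ + 29.2″ = 18.48667′; 49 + 18.48667/60 = 49.308111
  N ⇒ keep positive
  λ: 33′ + 39″ = 33.65000′; 179 + 33.65000/60 = 179.560833
  E → positive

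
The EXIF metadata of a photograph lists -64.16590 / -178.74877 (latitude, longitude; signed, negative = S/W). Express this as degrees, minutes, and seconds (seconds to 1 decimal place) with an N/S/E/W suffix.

64°09′57.2″ S, 178°44′55.6″ W

Latitude is negative → S; |value| = 64.165900
Lat: 0.165900 × 60 = 9.95400′ → 9′, remainder × 60 = 57.240″
Longitude is negative → W; |value| = 178.748770
Longitude: 0.748770 × 60 = 44.92620′ → 44′, remainder × 60 = 55.572″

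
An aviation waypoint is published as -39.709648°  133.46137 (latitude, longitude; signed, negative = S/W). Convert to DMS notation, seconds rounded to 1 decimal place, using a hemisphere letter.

Latitude is negative → S; |value| = 39.709648
φ: whole degrees 39; 42.57888′ → 42′ and 34.733″
Lon: whole degrees 133; 27.68220′ → 27′ and 40.932″

39°42′34.7″ S, 133°27′40.9″ E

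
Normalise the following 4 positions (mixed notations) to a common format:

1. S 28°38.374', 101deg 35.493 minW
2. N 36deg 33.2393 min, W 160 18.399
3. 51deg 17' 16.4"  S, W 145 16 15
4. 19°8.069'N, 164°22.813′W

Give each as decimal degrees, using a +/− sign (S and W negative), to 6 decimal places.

1. -28.639567, -101.591550
2. 36.553988, -160.306650
3. -51.287889, -145.270833
4. 19.134483, -164.380217

Point 1:
  φ: 28 + 38.374/60 = 28.6395667
  S ⇒ negate
  Longitude: 101 + 35.493/60 = 101.5915500
  W ⇒ negate
Point 2:
  φ: 33.2393′ = 0.553988°; total 36.5539883
  N ⇒ keep positive
  λ: 18.399′ = 0.306650°; total 160.3066500
  hemisphere W, so the sign is −
Point 3:
  Latitude: 51 + 17/60 + 16.4/3600 = 51.2878889
  S ⇒ negate
  Longitude: 145 + 16/60 + 15/3600 = 145.2708333
  hemisphere W, so the sign is −
Point 4:
  φ: 19 + 8.069/60 = 19.1344833
  N → positive
  Longitude: 22.813′ = 0.380217°; total 164.3802167
  hemisphere W, so the sign is −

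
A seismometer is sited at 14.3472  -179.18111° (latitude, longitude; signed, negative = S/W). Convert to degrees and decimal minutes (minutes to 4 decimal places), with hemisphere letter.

14° 20.8320′ N, 179° 10.8666′ W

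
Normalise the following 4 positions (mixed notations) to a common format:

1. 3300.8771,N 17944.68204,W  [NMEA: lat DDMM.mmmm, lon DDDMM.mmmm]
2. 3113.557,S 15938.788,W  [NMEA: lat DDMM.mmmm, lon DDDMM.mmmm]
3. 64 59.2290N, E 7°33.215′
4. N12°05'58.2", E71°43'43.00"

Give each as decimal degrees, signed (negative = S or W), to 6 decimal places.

1. 33.014618, -179.744701
2. -31.225950, -159.646467
3. 64.987150, 7.553583
4. 12.099500, 71.728611

Point 1:
  Lat: degrees = first 2 digits = 33, minutes = 0.8771; 33 + 0.8771/60 = 33.0146183
  N ⇒ keep positive
  Longitude: split at 3 digits → 179° and 44.68204′; 179 + 44.68204/60 = 179.7447007
  W ⇒ negate
Point 2:
  Latitude: degrees = first 2 digits = 31, minutes = 13.557; 31 + 13.557/60 = 31.2259500
  hemisphere S, so the sign is −
  Longitude: degrees = first 3 digits = 159, minutes = 38.788; 159 + 38.788/60 = 159.6464667
  W ⇒ negate
Point 3:
  Lat: 59.229′ = 0.987150°; total 64.9871500
  N ⇒ keep positive
  Longitude: 33.215′ = 0.553583°; total 7.5535833
  E ⇒ keep positive
Point 4:
  φ: 12° + 5/60 + 58.2/3600 = 12 + 0.083333 + 0.016167 = 12.0995000
  N → positive
  Lon: 43′ + 43″ = 43.71667′; 71 + 43.71667/60 = 71.7286111
  E → positive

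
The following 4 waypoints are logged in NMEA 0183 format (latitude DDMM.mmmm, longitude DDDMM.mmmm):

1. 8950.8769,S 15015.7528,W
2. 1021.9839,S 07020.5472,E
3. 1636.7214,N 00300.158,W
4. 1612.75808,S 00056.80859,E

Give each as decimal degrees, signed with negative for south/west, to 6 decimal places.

1. -89.847948, -150.262547
2. -10.366398, 70.342453
3. 16.612023, -3.002633
4. -16.212635, 0.946810

Point 1:
  φ: degrees = first 2 digits = 89, minutes = 50.8769; 89 + 50.8769/60 = 89.8479483
  S ⇒ negate
  λ: split at 3 digits → 150° and 15.7528′; 150 + 15.7528/60 = 150.2625467
  W → negative
Point 2:
  Lat: degrees = first 2 digits = 10, minutes = 21.9839; 10 + 21.9839/60 = 10.3663983
  S ⇒ negate
  λ: split at 3 digits → 070° and 20.5472′; 70 + 20.5472/60 = 70.3424533
  E ⇒ keep positive
Point 3:
  φ: split at 2 digits → 16° and 36.7214′; 16 + 36.7214/60 = 16.6120233
  N ⇒ keep positive
  λ: split at 3 digits → 003° and 0.158′; 3 + 0.158/60 = 3.0026333
  hemisphere W, so the sign is −
Point 4:
  φ: split at 2 digits → 16° and 12.75808′; 16 + 12.75808/60 = 16.2126347
  S → negative
  λ: degrees = first 3 digits = 0, minutes = 56.80859; 0 + 56.80859/60 = 0.9468098
  E → positive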